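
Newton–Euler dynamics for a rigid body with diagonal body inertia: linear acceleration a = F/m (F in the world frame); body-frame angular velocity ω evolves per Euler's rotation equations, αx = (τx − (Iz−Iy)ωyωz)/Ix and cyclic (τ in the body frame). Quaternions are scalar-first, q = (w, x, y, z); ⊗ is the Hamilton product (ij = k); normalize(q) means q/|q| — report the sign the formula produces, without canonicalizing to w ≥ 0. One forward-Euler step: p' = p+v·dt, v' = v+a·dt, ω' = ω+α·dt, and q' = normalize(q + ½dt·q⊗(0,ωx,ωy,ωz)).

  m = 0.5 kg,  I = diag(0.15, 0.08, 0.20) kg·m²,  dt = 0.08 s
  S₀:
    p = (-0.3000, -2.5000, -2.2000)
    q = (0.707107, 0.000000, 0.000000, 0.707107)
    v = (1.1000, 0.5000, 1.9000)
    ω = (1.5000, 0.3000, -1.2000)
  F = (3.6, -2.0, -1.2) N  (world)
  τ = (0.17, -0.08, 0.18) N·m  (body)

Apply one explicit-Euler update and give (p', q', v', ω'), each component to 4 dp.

p' = (-0.2120, -2.4600, -2.0480)
q' = (0.7388, 0.0338, 0.0508, 0.6711)
v' = (1.6760, 0.1800, 1.7080)
ω' = (1.6137, 0.1300, -1.1154)

a = F/m = (7.2000, -4.0000, -2.4000)
new position p' = (-0.2120, -2.4600, -2.0480)
v + (F/m)dt = (1.6760, 0.1800, 1.7080)
precession coupling ω×(Iω) = (-0.0432, 0.0900, -0.0315)
(τ − ω×Iω)/I = (1.4213, -2.1250, 1.0575)
ω' = ω + α·dt = (1.6137, 0.1300, -1.1154)
2q̇ = q⊗(0,ω) = (0.8485284, 0.8485284, 1.2727926, -0.8485284)
q' = normalize(q + ½dt·q⊗(0,ω)) = (0.7388, 0.0338, 0.0508, 0.6711)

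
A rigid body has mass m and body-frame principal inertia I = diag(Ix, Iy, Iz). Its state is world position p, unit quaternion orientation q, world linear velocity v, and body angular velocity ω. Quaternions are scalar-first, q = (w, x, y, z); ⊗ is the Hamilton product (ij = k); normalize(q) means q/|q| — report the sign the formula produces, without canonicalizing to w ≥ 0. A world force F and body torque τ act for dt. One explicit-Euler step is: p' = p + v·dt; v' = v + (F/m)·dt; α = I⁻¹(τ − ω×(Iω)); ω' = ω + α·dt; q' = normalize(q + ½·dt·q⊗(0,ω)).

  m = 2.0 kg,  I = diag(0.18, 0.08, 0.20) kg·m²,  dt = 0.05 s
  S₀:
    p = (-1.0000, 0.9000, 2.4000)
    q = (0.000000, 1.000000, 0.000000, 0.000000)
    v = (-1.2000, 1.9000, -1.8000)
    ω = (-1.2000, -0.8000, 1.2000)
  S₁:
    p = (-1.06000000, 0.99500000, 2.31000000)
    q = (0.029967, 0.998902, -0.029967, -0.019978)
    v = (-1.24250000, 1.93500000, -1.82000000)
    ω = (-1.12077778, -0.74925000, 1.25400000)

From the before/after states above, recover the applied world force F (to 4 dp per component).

velocity change Δv = (-0.04250000, 0.03500000, -0.02000000)
applied force F = (-1.7000, 1.4000, -0.8000)

F = (-1.7000, 1.4000, -0.8000)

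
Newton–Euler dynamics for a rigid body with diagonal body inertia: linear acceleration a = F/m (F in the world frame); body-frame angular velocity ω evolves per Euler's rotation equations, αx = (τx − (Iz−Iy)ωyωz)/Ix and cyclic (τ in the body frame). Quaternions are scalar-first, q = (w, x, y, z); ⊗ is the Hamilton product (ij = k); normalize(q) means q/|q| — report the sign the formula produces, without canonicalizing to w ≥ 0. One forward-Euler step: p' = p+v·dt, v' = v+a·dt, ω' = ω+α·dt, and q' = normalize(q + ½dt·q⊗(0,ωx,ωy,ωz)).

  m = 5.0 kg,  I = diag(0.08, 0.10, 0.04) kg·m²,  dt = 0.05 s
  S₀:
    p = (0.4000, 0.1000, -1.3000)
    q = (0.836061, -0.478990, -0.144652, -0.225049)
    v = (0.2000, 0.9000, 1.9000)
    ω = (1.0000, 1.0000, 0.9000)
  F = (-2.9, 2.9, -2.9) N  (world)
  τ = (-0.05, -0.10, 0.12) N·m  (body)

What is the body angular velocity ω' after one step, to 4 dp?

ω' = (1.0025, 0.9320, 1.0250)

precession coupling ω×(Iω) = (-0.0540, 0.0360, 0.0200)
α = I⁻¹(τ − ω×Iω) = (0.0500, -1.3600, 2.5000)
new body rate ω' = (1.0025, 0.9320, 1.0250)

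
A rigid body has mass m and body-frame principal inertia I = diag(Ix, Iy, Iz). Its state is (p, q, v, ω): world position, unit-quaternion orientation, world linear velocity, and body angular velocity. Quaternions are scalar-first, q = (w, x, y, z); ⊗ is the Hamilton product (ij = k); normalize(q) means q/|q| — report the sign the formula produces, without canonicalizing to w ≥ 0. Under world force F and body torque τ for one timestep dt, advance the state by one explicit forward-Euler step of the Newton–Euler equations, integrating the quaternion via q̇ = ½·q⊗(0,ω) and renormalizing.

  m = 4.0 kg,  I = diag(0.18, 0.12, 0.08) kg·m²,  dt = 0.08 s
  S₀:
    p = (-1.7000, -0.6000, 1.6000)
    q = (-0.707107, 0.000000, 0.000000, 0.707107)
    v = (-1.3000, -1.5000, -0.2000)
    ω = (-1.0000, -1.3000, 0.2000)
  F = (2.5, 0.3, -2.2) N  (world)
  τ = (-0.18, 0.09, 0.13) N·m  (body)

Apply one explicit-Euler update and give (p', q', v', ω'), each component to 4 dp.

α = I⁻¹(τ − ω×Iω) = (-1.0578, 0.9167, 2.6000)
ω' = ω + α·dt = (-1.0846, -1.2267, 0.4080)
2q̇ = q⊗(0,ω) = (-0.1414214, 1.6263461, 0.2121321, -0.1414214)
updated quaternion q' = (-0.7112, 0.0649, 0.0085, 0.6999)
linear accel F/m = (0.6250, 0.0750, -0.5500)
p' = p + v·dt = (-1.8040, -0.7200, 1.5840)
new velocity v' = (-1.2500, -1.4940, -0.2440)

p' = (-1.8040, -0.7200, 1.5840)
q' = (-0.7112, 0.0649, 0.0085, 0.6999)
v' = (-1.2500, -1.4940, -0.2440)
ω' = (-1.0846, -1.2267, 0.4080)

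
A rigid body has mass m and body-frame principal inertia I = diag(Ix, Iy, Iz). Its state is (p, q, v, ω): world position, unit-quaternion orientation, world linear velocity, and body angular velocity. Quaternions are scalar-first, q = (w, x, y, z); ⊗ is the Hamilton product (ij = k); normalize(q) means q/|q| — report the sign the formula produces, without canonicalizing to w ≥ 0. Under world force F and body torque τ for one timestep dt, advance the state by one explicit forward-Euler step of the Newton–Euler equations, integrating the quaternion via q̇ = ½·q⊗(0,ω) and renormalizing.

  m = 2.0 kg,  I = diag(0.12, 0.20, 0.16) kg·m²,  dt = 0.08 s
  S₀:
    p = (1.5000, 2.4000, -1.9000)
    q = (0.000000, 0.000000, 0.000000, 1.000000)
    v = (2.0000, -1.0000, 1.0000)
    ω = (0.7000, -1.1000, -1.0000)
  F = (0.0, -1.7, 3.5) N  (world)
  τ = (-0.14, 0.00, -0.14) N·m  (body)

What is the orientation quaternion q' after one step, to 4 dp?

q⊗(0,ω) = (1.0000000, 1.1000000, 0.7000000, 0.0000000)
updated quaternion q' = (0.0399, 0.0439, 0.0279, 0.9978)

q' = (0.0399, 0.0439, 0.0279, 0.9978)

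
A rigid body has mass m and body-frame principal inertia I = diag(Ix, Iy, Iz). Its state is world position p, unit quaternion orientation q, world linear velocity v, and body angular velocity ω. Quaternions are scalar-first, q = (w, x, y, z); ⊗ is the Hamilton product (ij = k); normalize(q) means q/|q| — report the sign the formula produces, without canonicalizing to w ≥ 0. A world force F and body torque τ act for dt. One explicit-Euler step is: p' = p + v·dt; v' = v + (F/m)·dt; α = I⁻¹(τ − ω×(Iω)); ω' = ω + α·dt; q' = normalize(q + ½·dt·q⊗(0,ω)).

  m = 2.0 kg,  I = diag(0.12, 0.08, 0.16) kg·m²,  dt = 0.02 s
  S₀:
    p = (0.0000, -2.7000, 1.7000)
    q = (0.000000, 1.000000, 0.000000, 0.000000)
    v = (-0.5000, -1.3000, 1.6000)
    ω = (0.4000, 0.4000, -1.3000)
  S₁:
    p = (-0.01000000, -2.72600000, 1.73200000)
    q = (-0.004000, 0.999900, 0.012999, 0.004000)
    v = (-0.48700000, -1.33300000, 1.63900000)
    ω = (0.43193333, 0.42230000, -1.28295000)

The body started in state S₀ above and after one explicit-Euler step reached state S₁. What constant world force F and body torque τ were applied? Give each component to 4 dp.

v₁ − v₀ = (0.01300000, -0.03300000, 0.03900000)
m·(v₁−v₀)/dt = (1.3000, -3.3000, 3.9000)
rate change Δω = (0.03193333, 0.02230000, 0.01705000)
ω₀×(Iω₀) = (-0.0416, 0.0208, -0.0064)
I·α + gyro = (0.1500, 0.1100, 0.1300)

F = (1.3000, -3.3000, 3.9000)
τ = (0.1500, 0.1100, 0.1300)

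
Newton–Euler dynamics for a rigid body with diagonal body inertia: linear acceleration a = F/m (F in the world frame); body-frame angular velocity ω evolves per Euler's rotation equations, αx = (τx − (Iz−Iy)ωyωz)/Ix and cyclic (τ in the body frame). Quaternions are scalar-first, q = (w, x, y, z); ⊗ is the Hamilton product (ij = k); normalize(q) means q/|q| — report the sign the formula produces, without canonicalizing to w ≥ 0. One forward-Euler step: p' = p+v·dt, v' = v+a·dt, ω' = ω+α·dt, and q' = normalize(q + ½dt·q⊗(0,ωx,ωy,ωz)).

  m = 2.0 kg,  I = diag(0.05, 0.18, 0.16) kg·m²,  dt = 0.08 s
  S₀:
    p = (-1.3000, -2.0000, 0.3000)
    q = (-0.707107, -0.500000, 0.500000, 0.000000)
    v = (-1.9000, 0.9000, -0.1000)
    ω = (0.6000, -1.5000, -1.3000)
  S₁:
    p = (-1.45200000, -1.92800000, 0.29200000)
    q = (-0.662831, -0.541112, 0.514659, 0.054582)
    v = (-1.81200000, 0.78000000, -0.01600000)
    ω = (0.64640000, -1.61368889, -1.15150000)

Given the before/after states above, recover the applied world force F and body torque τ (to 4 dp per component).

velocity change Δv = (0.08800000, -0.12000000, 0.08400000)
applied force F = (2.2000, -3.0000, 2.1000)
ω₁ − ω₀ = (0.04640000, -0.11368889, 0.14850000)
ω₀×(Iω₀) = (-0.0390, 0.0858, -0.1170)
applied torque τ = (-0.0100, -0.1700, 0.1800)

F = (2.2000, -3.0000, 2.1000)
τ = (-0.0100, -0.1700, 0.1800)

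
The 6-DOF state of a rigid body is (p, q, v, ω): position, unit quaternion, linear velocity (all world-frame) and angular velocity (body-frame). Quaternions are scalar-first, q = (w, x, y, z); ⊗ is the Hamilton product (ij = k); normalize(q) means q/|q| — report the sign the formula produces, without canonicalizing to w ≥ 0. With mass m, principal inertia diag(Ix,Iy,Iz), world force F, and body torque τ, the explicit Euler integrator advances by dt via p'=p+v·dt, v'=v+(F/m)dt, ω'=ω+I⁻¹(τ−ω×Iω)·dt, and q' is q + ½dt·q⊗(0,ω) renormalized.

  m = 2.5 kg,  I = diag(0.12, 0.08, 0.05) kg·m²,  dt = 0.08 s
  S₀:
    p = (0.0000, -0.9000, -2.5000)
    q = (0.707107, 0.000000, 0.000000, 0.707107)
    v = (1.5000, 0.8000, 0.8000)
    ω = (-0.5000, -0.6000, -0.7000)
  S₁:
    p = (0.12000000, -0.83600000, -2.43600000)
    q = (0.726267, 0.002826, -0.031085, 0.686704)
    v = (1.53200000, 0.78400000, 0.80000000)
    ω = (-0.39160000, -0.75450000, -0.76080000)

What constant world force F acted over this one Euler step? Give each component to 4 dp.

F = (1.0000, -0.5000, 0.0000)

velocity change Δv = (0.03200000, -0.01600000, 0.00000000)
F = m·Δv/dt = (1.0000, -0.5000, 0.0000)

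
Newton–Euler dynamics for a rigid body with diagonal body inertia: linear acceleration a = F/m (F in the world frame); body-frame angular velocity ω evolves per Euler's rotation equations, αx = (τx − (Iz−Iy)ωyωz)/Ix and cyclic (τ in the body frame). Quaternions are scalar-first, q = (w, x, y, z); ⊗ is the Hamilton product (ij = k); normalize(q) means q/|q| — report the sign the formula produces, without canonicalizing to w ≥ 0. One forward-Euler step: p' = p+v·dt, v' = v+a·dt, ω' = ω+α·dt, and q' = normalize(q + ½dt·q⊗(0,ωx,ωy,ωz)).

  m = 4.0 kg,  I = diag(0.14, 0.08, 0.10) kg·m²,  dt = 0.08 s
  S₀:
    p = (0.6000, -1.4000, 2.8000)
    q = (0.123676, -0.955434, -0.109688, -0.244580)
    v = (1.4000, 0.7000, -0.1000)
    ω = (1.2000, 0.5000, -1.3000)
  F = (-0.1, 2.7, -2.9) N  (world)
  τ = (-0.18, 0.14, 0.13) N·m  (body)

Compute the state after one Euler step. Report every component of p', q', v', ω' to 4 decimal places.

p' = (0.7120, -1.3440, 2.7920)
q' = (0.1586, -0.9364, -0.1682, -0.2641)
v' = (1.3980, 0.7540, -0.1580)
ω' = (1.1046, 0.7024, -1.1672)

p + v·dt = (0.7120, -1.3440, 2.7920)
v + (F/m)dt = (1.3980, 0.7540, -0.1580)
ω×(Iω) gyroscopic = (-0.0130, -0.0624, -0.0360)
angular accel α = (-1.1929, 2.5300, 1.6600)
new body rate ω' = (1.1046, 0.7024, -1.1672)
q⊗(0,ω) = (0.8834108, 0.4132956, -1.4737222, -0.5068702)
q + ½dt·q⊗(0,ω), renormalized = (0.1586, -0.9364, -0.1682, -0.2641)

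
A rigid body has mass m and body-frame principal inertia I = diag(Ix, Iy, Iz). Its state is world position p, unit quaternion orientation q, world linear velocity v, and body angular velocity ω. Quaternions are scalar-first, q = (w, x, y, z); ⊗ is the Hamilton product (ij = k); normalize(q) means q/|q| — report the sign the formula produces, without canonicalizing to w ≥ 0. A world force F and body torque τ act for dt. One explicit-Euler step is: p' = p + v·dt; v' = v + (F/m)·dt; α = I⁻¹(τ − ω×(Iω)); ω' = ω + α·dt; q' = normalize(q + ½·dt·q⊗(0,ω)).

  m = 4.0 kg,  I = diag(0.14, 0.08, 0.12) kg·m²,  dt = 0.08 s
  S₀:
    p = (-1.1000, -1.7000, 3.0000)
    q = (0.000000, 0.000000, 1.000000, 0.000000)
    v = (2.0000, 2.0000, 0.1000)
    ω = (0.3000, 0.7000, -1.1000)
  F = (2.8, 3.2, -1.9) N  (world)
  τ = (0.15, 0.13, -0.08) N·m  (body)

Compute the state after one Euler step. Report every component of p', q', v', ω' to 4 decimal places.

p' = (-0.9400, -1.5400, 3.0080)
q' = (-0.0280, -0.0439, 0.9986, -0.0120)
v' = (2.0560, 2.0640, 0.0620)
ω' = (0.4033, 0.8366, -1.1449)

angular accel α = (1.2914, 1.7075, -0.5617)
ω + α·dt = (0.4033, 0.8366, -1.1449)
2q̇ = q⊗(0,ω) = (-0.7000000, -1.1000000, 0.0000000, -0.3000000)
q + ½dt·q⊗(0,ω), renormalized = (-0.0280, -0.0439, 0.9986, -0.0120)
new position p' = (-0.9400, -1.5400, 3.0080)
new velocity v' = (2.0560, 2.0640, 0.0620)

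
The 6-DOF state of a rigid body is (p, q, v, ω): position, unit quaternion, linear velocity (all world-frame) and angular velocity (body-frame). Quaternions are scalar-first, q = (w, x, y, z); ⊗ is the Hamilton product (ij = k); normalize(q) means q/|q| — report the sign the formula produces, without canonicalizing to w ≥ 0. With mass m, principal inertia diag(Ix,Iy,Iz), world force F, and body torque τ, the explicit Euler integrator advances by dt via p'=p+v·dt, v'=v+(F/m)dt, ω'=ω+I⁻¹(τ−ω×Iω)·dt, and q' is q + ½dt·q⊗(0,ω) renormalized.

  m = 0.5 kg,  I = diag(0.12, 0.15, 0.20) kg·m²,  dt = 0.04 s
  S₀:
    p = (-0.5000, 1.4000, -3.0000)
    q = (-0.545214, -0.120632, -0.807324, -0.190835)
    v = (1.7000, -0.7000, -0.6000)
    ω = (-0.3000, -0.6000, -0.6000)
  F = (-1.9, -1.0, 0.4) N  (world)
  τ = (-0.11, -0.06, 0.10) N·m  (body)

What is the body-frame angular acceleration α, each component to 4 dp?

α = (-1.0667, -0.3040, 0.4730)

gyro term ω×Iω = (0.0180, -0.0144, 0.0054)
α = I⁻¹(τ − ω×Iω) = (-1.0667, -0.3040, 0.4730)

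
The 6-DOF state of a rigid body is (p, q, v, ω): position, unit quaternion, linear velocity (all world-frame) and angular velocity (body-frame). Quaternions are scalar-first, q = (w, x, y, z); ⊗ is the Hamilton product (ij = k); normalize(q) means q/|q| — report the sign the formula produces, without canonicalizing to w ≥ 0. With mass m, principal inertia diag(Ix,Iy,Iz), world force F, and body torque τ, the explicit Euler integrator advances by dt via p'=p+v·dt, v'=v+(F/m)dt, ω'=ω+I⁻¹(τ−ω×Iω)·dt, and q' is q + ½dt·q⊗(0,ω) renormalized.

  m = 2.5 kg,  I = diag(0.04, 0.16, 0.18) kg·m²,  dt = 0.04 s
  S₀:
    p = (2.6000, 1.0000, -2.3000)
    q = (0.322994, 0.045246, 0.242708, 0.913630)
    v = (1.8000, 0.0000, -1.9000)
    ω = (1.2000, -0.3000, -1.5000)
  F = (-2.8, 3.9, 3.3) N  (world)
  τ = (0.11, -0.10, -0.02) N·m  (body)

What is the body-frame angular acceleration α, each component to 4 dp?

gyro term ω×Iω = (0.0090, 0.2520, -0.0432)
(τ − ω×Iω)/I = (2.5250, -2.2000, 0.1289)

α = (2.5250, -2.2000, 0.1289)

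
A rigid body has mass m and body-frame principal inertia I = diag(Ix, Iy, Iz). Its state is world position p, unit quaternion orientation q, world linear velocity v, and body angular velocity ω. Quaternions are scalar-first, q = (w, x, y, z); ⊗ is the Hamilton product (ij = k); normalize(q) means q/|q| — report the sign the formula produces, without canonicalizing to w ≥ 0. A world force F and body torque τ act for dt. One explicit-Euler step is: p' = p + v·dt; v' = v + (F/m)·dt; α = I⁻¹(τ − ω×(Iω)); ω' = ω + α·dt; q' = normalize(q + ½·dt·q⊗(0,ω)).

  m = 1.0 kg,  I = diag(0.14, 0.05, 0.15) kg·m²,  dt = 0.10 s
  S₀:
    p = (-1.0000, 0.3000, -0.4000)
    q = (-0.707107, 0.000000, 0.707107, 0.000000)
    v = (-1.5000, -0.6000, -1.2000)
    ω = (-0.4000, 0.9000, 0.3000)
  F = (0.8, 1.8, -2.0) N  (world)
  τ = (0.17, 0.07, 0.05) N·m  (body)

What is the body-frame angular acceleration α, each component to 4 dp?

α = (1.0214, 1.3760, 0.1173)

ω×(Iω) gyroscopic = (0.0270, 0.0012, 0.0324)
angular accel α = (1.0214, 1.3760, 0.1173)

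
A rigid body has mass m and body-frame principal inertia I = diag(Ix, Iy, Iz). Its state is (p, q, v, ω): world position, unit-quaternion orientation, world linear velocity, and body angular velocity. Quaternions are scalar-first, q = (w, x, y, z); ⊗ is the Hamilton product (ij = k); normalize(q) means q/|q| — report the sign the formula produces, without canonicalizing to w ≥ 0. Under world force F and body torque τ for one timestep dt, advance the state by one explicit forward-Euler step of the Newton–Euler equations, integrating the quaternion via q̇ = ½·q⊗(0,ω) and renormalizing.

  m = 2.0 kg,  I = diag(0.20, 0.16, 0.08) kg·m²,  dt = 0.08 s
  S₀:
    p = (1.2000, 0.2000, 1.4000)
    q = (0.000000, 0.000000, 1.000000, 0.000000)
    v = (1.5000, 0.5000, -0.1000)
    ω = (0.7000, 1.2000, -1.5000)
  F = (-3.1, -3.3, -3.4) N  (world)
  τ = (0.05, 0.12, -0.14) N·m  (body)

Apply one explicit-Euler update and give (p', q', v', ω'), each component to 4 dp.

ω×(Iω) gyroscopic = (0.1440, -0.1260, -0.0336)
angular accel α = (-0.4700, 1.5375, -1.3300)
ω' = ω + α·dt = (0.6624, 1.3230, -1.6064)
Hamilton product q⊗(0,ω) = (-1.2000000, -1.5000000, 0.0000000, -0.7000000)
q' = normalize(q + ½dt·q⊗(0,ω)) = (-0.0478, -0.0598, 0.9967, -0.0279)
p' = p + v·dt = (1.3200, 0.2400, 1.3920)
new velocity v' = (1.3760, 0.3680, -0.2360)

p' = (1.3200, 0.2400, 1.3920)
q' = (-0.0478, -0.0598, 0.9967, -0.0279)
v' = (1.3760, 0.3680, -0.2360)
ω' = (0.6624, 1.3230, -1.6064)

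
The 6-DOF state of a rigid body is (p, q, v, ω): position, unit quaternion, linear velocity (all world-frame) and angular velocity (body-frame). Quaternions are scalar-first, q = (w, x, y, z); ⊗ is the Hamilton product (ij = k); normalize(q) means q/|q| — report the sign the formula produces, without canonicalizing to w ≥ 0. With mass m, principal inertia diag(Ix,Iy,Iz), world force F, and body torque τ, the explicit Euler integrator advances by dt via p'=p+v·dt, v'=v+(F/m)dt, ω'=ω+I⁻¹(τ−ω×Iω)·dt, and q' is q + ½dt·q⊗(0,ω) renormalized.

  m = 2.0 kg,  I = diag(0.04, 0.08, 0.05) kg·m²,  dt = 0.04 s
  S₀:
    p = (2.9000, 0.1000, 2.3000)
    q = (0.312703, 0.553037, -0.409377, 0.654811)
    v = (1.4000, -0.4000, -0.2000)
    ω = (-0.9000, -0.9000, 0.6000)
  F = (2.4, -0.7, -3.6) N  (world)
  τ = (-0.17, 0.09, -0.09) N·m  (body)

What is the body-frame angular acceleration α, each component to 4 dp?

ω×(Iω) gyroscopic = (0.0162, 0.0054, 0.0324)
(τ − ω×Iω)/I = (-4.6550, 1.0575, -2.4480)

α = (-4.6550, 1.0575, -2.4480)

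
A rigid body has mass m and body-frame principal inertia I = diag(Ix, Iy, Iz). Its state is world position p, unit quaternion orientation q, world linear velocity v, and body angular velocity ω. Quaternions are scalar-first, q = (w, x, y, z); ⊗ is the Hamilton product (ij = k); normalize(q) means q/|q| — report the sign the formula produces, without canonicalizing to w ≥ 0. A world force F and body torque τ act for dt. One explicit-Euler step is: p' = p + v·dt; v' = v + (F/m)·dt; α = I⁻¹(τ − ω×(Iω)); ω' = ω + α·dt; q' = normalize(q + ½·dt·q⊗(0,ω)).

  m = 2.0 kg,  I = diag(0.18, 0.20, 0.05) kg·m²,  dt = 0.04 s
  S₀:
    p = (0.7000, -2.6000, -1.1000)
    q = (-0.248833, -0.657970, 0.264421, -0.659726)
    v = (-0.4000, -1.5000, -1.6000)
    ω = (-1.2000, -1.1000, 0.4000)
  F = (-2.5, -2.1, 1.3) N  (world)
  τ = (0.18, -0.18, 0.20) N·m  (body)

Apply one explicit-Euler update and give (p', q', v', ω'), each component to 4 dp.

p' = (0.6840, -2.6600, -1.1640)
q' = (-0.2534, -0.6640, 0.2908, -0.6405)
v' = (-0.4500, -1.5420, -1.5740)
ω' = (-1.1747, -1.1235, 0.5389)

new position p' = (0.6840, -2.6600, -1.1640)
v + (F/m)dt = (-0.4500, -1.5420, -1.5740)
precession coupling ω×(Iω) = (0.0660, -0.0624, 0.0264)
(τ − ω×Iω)/I = (0.6333, -0.5880, 3.4720)
ω + α·dt = (-1.1747, -1.1235, 0.5389)
2q̇ = q⊗(0,ω) = (-0.2348105, -0.3213306, 1.3285755, 0.9415390)
q' = normalize(q + ½dt·q⊗(0,ω)) = (-0.2534, -0.6640, 0.2908, -0.6405)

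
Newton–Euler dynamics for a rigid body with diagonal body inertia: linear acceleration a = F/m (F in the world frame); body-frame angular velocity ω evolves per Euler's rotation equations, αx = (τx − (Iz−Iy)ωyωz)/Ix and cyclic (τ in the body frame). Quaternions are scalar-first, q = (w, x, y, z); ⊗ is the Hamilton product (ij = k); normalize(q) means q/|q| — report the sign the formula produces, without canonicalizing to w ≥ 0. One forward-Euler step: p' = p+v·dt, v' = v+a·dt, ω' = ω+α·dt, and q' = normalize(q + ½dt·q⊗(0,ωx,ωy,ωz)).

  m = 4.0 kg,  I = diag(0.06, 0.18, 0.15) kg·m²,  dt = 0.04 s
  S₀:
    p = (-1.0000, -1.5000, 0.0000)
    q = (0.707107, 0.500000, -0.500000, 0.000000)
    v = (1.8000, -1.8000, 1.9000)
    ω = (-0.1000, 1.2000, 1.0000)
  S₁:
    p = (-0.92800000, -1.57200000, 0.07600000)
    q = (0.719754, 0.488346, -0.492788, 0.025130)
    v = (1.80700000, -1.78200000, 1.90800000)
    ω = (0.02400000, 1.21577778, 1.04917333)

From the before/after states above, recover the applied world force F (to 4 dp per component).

Δv = v₁−v₀ = (0.00700000, 0.01800000, 0.00800000)
F = m·Δv/dt = (0.7000, 1.8000, 0.8000)

F = (0.7000, 1.8000, 0.8000)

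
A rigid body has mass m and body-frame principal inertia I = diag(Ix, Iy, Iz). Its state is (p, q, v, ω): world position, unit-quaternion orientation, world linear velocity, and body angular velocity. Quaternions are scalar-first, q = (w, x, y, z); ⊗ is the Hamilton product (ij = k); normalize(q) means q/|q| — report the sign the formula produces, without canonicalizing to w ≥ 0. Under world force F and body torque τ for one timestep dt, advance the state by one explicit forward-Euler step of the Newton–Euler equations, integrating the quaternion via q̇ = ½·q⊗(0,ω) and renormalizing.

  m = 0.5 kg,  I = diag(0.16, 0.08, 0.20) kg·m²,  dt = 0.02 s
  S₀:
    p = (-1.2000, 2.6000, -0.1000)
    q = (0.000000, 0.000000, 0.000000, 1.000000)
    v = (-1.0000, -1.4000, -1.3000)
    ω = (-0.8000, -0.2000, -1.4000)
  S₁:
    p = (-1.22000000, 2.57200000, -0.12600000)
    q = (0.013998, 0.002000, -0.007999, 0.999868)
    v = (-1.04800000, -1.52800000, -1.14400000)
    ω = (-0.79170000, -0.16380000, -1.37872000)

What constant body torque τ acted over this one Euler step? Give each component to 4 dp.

ω₁ − ω₀ = (0.00830000, 0.03620000, 0.02128000)
I·α + gyro = (0.1000, 0.1000, 0.2000)

τ = (0.1000, 0.1000, 0.2000)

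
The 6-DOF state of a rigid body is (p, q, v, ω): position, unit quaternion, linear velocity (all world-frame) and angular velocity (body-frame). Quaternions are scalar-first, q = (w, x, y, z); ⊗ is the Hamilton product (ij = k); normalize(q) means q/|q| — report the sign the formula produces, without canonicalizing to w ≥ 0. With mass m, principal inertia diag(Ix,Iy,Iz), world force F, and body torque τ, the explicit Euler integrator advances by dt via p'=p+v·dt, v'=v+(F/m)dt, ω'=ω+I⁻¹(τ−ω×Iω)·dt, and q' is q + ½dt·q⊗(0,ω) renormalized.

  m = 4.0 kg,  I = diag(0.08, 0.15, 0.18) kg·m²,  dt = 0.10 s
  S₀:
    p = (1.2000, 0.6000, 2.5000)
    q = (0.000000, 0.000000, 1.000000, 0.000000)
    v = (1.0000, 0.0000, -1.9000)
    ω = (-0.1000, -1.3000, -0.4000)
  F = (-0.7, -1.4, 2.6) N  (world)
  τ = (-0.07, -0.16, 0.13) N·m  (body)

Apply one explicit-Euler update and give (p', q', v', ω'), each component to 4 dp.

angular accel α = (-1.0700, -1.0400, 0.6717)
ω + α·dt = (-0.2070, -1.4040, -0.3328)
Hamilton product q⊗(0,ω) = (1.3000000, -0.4000000, 0.0000000, 0.1000000)
q + ½dt·q⊗(0,ω), renormalized = (0.0648, -0.0200, 0.9977, 0.0050)
new position p' = (1.3000, 0.6000, 2.3100)
v + (F/m)dt = (0.9825, -0.0350, -1.8350)

p' = (1.3000, 0.6000, 2.3100)
q' = (0.0648, -0.0200, 0.9977, 0.0050)
v' = (0.9825, -0.0350, -1.8350)
ω' = (-0.2070, -1.4040, -0.3328)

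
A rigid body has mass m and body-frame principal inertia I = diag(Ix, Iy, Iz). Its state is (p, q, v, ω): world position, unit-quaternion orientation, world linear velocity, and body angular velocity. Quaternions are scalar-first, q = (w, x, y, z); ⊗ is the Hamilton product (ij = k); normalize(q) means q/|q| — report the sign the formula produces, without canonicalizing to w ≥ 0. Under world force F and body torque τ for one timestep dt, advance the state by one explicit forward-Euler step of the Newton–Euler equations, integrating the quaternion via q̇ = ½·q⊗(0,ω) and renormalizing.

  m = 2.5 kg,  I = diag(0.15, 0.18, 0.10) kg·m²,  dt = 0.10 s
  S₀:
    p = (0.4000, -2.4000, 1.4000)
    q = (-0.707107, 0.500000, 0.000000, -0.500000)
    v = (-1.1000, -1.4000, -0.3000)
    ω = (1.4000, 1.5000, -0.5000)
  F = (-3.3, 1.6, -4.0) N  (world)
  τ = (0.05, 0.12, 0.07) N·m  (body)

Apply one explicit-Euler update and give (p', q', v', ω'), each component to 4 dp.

p' = (0.2900, -2.5400, 1.3700)
q' = (-0.7504, 0.4853, -0.0751, -0.4424)
v' = (-1.2320, -1.3360, -0.4600)
ω' = (1.3933, 1.5861, -0.4930)

gyro term ω×Iω = (0.0600, -0.0350, 0.0630)
angular accel α = (-0.0667, 0.8611, 0.0700)
new body rate ω' = (1.3933, 1.5861, -0.4930)
2q̇ = q⊗(0,ω) = (-0.9500000, -0.2399498, -1.5106605, 1.1035535)
updated quaternion q' = (-0.7504, 0.4853, -0.0751, -0.4424)
p' = p + v·dt = (0.2900, -2.5400, 1.3700)
v' = v + a·dt = (-1.2320, -1.3360, -0.4600)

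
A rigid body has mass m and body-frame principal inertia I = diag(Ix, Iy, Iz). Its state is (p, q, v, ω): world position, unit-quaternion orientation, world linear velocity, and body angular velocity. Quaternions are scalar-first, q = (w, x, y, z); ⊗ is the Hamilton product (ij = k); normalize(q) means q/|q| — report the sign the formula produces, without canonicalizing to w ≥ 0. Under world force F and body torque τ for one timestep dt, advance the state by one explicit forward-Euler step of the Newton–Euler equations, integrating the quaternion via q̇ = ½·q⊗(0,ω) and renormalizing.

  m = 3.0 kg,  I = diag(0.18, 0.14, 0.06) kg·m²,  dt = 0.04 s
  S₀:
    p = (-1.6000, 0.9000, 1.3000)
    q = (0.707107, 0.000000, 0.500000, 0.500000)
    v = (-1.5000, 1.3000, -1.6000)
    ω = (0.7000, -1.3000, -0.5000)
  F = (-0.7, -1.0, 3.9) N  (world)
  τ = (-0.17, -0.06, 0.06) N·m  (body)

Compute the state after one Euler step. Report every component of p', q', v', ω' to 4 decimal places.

a = F/m = (-0.2333, -0.3333, 1.3000)
new position p' = (-1.6600, 0.9520, 1.2360)
v + (F/m)dt = (-1.5093, 1.2867, -1.5480)
gyro term ω×Iω = (-0.0520, -0.0420, 0.0364)
angular accel α = (-0.6556, -0.1286, 0.3933)
ω' = ω + α·dt = (0.6738, -1.3051, -0.4843)
Hamilton product q⊗(0,ω) = (0.9000000, 0.8949749, -0.5692391, -0.7035535)
updated quaternion q' = (0.7248, 0.0179, 0.4884, 0.4857)

p' = (-1.6600, 0.9520, 1.2360)
q' = (0.7248, 0.0179, 0.4884, 0.4857)
v' = (-1.5093, 1.2867, -1.5480)
ω' = (0.6738, -1.3051, -0.4843)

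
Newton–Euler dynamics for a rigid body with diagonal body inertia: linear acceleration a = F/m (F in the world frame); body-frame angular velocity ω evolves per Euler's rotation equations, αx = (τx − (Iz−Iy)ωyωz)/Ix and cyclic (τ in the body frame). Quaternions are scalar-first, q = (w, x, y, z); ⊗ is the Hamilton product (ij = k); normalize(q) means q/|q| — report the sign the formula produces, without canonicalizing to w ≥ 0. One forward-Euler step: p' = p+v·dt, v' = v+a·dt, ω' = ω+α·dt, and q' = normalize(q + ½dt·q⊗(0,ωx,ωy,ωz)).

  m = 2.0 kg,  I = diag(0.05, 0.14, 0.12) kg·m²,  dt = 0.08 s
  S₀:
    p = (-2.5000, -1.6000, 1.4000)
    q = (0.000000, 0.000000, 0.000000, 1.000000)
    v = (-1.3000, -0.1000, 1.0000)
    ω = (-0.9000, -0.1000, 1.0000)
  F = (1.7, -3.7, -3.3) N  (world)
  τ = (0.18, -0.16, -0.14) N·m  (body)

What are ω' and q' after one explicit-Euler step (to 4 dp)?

gyro term ω×Iω = (0.0020, 0.0630, 0.0081)
angular accel α = (3.5600, -1.5929, -1.2342)
ω + α·dt = (-0.6152, -0.2274, 0.9013)
Hamilton product q⊗(0,ω) = (-1.0000000, 0.1000000, -0.9000000, 0.0000000)
q + ½dt·q⊗(0,ω), renormalized = (-0.0399, 0.0040, -0.0359, 0.9985)

ω' = (-0.6152, -0.2274, 0.9013)
q' = (-0.0399, 0.0040, -0.0359, 0.9985)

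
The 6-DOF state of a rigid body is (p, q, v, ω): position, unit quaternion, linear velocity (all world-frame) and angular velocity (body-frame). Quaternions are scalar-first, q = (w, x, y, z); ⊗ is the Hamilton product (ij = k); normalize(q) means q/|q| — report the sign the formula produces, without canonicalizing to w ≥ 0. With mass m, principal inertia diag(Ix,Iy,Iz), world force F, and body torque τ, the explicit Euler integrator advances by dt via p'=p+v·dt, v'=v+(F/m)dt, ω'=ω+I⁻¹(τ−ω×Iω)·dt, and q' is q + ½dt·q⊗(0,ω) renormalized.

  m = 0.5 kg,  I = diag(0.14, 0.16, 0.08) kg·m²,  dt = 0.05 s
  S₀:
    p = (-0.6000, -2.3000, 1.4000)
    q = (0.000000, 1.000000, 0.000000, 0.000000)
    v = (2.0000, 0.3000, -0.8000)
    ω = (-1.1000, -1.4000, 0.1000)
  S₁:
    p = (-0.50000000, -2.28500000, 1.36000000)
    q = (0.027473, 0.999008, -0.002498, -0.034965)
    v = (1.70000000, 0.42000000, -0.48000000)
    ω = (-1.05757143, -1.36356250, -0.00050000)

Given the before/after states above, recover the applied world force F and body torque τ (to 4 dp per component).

F = (-3.0000, 1.2000, 3.2000)
τ = (0.1300, 0.1100, -0.1300)

Δv = v₁−v₀ = (-0.30000000, 0.12000000, 0.32000000)
applied force F = (-3.0000, 1.2000, 3.2000)
rate change Δω = (0.04242857, 0.03643750, -0.10050000)
ω₀×(Iω₀) = (0.0112, -0.0066, 0.0308)
I·α + gyro = (0.1300, 0.1100, -0.1300)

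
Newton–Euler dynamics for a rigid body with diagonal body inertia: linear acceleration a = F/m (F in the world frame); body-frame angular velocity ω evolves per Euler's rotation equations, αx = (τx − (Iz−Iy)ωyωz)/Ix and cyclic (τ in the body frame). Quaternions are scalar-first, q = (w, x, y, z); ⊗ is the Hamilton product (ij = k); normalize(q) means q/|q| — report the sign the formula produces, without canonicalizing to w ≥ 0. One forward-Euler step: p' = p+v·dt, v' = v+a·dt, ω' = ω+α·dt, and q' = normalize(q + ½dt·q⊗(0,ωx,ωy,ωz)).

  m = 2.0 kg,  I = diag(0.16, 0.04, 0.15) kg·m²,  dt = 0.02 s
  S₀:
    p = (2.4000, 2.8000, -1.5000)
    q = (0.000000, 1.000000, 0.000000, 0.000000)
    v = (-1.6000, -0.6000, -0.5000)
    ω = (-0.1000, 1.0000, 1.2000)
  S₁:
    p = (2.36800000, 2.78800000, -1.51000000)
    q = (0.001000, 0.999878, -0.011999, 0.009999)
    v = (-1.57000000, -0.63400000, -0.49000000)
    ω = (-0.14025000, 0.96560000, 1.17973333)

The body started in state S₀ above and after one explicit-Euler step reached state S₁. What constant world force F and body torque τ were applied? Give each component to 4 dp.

F = (3.0000, -3.4000, 1.0000)
τ = (-0.1900, -0.0700, -0.1400)

v₁ − v₀ = (0.03000000, -0.03400000, 0.01000000)
F = m·Δv/dt = (3.0000, -3.4000, 1.0000)
ω₁ − ω₀ = (-0.04025000, -0.03440000, -0.02026667)
gyro term ω₀×Iω₀ = (0.1320, -0.0012, 0.0120)
applied torque τ = (-0.1900, -0.0700, -0.1400)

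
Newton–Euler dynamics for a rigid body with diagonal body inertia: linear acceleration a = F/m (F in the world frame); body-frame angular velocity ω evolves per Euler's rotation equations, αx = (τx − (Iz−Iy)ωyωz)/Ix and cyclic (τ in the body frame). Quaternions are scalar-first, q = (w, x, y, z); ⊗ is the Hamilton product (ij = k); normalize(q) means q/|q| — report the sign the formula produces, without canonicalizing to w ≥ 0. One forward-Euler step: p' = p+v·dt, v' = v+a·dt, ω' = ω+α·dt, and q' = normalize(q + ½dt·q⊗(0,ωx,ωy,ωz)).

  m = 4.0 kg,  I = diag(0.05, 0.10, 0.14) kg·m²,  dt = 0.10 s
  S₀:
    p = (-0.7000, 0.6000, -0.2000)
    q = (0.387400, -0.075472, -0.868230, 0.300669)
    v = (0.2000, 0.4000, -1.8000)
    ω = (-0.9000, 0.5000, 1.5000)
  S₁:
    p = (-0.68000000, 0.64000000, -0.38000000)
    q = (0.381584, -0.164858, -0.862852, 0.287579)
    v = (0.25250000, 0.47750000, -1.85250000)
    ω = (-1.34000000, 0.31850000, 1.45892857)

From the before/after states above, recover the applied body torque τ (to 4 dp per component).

τ = (-0.1900, -0.0600, -0.0800)

rate change Δω = (-0.44000000, -0.18150000, -0.04107143)
τ = I·(Δω/dt) + ω₀×(Iω₀) = (-0.1900, -0.0600, -0.0800)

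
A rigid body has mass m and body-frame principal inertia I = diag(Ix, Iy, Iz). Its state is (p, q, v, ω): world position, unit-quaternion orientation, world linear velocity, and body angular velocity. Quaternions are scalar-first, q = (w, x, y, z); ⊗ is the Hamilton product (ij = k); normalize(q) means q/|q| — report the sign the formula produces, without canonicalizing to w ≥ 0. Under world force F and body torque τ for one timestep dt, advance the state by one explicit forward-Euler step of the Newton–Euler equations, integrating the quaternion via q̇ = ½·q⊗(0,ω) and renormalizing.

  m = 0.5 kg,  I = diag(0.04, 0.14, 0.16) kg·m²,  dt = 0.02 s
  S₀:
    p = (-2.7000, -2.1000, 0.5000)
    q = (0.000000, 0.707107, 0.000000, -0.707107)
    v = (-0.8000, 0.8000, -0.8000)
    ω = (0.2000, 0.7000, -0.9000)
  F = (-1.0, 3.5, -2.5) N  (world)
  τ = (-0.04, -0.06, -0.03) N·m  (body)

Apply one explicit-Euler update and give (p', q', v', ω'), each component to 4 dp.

new position p' = (-2.7160, -2.0840, 0.4840)
new velocity v' = (-0.8400, 0.9400, -0.9000)
gyro term ω×Iω = (-0.0126, 0.0216, 0.0140)
angular accel α = (-0.6850, -0.5829, -0.2750)
ω' = ω + α·dt = (0.1863, 0.6883, -0.9055)
Hamilton product q⊗(0,ω) = (-0.7778177, 0.4949749, 0.4949749, 0.4949749)
q + ½dt·q⊗(0,ω), renormalized = (-0.0078, 0.7120, 0.0049, -0.7021)

p' = (-2.7160, -2.0840, 0.4840)
q' = (-0.0078, 0.7120, 0.0049, -0.7021)
v' = (-0.8400, 0.9400, -0.9000)
ω' = (0.1863, 0.6883, -0.9055)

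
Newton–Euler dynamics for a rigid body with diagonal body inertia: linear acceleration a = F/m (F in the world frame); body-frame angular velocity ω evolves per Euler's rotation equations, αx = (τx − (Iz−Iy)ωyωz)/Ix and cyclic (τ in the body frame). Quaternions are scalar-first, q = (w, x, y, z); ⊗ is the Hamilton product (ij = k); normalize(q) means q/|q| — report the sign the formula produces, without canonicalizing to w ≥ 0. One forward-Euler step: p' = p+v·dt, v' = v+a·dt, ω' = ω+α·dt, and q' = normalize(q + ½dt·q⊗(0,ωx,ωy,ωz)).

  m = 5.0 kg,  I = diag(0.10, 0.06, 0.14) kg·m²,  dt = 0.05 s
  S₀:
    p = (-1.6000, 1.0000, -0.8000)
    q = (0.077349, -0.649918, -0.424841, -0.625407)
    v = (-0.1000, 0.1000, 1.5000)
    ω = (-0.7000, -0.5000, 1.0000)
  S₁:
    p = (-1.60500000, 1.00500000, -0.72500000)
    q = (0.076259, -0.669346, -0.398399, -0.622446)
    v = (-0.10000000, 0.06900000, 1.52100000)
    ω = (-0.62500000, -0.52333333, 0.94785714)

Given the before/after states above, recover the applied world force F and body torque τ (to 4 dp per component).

F = (0.0000, -3.1000, 2.1000)
τ = (0.1100, 0.0000, -0.1600)

rate change Δω = (0.07500000, -0.02333333, -0.05214286)
τ = I·(Δω/dt) + ω₀×(Iω₀) = (0.1100, 0.0000, -0.1600)
velocity change Δv = (0.00000000, -0.03100000, 0.02100000)
applied force F = (0.0000, -3.1000, 2.1000)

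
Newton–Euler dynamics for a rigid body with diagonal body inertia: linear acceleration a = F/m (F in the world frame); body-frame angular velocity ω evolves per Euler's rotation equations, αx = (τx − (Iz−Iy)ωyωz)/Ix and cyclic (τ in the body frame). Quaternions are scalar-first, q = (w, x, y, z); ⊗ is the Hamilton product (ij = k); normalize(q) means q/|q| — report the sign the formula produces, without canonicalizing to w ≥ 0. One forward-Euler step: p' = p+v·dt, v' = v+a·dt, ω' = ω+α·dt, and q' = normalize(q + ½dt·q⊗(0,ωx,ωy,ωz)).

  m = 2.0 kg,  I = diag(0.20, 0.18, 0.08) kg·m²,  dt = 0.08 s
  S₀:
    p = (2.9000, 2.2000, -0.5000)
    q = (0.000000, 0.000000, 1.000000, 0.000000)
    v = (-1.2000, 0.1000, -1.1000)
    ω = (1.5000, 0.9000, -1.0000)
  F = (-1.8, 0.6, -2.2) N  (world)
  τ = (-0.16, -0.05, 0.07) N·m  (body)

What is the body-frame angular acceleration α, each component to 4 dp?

precession coupling ω×(Iω) = (0.0900, -0.1800, -0.0270)
α = I⁻¹(τ − ω×Iω) = (-1.2500, 0.7222, 1.2125)

α = (-1.2500, 0.7222, 1.2125)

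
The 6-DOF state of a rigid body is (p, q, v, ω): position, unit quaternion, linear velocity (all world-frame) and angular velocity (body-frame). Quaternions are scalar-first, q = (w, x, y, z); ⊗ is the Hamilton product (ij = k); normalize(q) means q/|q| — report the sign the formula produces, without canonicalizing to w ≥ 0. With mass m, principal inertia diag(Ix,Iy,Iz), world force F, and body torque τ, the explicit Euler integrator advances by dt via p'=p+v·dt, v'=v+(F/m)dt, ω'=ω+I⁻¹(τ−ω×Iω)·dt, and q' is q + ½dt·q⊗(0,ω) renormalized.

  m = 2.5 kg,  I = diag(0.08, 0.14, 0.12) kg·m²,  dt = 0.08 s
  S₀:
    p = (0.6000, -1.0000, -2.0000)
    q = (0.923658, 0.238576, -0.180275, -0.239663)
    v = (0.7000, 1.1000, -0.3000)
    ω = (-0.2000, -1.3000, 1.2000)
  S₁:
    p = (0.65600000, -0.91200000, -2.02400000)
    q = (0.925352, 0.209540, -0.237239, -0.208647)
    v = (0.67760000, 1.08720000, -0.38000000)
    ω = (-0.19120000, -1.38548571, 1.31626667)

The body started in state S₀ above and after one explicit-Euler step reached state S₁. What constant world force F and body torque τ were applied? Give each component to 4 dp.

ω₁ − ω₀ = (0.00880000, -0.08548571, 0.11626667)
ω₀×(Iω₀) = (0.0312, 0.0096, 0.0156)
τ = I·(Δω/dt) + ω₀×(Iω₀) = (0.0400, -0.1400, 0.1900)
Δv = v₁−v₀ = (-0.02240000, -0.01280000, -0.08000000)
m·(v₁−v₀)/dt = (-0.7000, -0.4000, -2.5000)

F = (-0.7000, -0.4000, -2.5000)
τ = (0.0400, -0.1400, 0.1900)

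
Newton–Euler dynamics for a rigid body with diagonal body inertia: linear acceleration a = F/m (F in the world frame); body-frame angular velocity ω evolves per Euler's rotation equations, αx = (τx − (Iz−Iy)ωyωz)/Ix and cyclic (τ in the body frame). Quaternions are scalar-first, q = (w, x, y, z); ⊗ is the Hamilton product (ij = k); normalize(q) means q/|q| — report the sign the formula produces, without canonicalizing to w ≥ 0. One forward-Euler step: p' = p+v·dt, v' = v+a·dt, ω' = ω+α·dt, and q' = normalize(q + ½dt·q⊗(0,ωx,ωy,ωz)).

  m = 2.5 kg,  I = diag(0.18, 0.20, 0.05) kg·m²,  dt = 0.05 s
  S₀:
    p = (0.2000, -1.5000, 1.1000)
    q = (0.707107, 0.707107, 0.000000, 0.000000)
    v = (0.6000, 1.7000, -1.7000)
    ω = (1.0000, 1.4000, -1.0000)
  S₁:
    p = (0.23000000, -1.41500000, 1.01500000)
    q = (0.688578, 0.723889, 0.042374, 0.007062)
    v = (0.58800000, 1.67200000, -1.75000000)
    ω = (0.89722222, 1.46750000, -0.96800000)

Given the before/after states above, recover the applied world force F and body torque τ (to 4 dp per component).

ω₁ − ω₀ = (-0.10277778, 0.06750000, 0.03200000)
applied torque τ = (-0.1600, 0.1400, 0.0600)
velocity change Δv = (-0.01200000, -0.02800000, -0.05000000)
applied force F = (-0.6000, -1.4000, -2.5000)

F = (-0.6000, -1.4000, -2.5000)
τ = (-0.1600, 0.1400, 0.0600)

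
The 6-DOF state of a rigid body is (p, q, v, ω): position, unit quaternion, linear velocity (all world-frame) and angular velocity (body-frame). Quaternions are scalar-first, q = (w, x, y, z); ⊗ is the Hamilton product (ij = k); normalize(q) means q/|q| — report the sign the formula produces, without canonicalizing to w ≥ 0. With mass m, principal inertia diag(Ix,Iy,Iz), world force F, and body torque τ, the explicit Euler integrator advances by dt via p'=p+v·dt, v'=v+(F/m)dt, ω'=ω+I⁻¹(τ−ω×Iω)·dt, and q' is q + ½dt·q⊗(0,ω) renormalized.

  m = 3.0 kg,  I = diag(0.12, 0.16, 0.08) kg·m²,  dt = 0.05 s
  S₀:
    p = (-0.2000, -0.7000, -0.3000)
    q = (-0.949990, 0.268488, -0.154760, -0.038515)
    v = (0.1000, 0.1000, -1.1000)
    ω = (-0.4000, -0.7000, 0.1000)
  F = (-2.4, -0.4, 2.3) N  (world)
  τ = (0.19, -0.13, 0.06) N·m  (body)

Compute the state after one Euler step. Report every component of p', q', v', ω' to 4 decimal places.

p' = (-0.1950, -0.6950, -0.3550)
q' = (-0.9497, 0.2769, -0.1384, -0.0471)
v' = (0.0600, 0.0933, -1.0617)
ω' = (-0.3232, -0.7401, 0.1305)

linear accel F/m = (-0.8000, -0.1333, 0.7667)
p + v·dt = (-0.1950, -0.6950, -0.3550)
new velocity v' = (0.0600, 0.0933, -1.0617)
angular accel α = (1.5367, -0.8025, 0.6100)
ω' = ω + α·dt = (-0.3232, -0.7401, 0.1305)
Hamilton product q⊗(0,ω) = (0.0029147, 0.3375595, 0.6535502, -0.3448446)
q + ½dt·q⊗(0,ω), renormalized = (-0.9497, 0.2769, -0.1384, -0.0471)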